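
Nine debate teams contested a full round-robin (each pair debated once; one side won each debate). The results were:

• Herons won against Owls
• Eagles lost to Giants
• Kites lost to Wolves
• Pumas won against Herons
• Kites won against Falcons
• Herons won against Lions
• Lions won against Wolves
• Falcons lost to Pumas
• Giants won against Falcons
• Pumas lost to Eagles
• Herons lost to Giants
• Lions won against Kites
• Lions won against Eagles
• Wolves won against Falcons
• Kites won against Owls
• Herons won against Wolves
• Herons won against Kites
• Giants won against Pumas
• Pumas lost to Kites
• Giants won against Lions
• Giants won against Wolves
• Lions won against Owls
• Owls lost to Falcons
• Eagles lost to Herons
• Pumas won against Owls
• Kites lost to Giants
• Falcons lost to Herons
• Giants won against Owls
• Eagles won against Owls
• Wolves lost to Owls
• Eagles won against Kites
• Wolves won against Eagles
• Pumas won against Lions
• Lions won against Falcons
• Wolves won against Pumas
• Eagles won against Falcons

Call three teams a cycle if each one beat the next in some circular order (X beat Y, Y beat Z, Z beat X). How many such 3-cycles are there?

Win totals: Pumas 4, Giants 8, Falcons 1, Eagles 4, Wolves 4, Kites 3, Herons 6, Lions 5, Owls 1.
A team with w wins dominates both others in C(w,2) triples; summing gives 6 + 28 + 0 + 6 + 6 + 3 + 15 + 10 + 0 = 74 transitive triples.
Total triples C(9,3) = 84, so cyclic triples = 84 − 74 = 10.

10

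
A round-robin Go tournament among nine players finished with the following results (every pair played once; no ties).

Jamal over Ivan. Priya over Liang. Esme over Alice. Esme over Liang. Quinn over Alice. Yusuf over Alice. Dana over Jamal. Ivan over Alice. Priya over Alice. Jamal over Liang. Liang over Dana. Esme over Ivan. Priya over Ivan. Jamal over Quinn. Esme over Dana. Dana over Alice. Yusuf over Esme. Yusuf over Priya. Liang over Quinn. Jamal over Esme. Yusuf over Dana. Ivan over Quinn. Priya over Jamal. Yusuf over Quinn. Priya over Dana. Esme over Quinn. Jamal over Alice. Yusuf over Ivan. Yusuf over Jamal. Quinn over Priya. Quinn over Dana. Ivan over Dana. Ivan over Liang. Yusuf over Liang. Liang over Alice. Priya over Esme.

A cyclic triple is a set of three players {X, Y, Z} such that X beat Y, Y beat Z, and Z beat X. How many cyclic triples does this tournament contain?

Win totals: Esme 5, Yusuf 8, Liang 3, Priya 6, Dana 2, Alice 0, Quinn 3, Ivan 4, Jamal 5.
A player with w wins dominates both others in C(w,2) triples; summing gives 10 + 28 + 3 + 15 + 1 + 0 + 3 + 6 + 10 = 76 transitive triples.
Total triples C(9,3) = 84, so cyclic triples = 84 − 76 = 8.

8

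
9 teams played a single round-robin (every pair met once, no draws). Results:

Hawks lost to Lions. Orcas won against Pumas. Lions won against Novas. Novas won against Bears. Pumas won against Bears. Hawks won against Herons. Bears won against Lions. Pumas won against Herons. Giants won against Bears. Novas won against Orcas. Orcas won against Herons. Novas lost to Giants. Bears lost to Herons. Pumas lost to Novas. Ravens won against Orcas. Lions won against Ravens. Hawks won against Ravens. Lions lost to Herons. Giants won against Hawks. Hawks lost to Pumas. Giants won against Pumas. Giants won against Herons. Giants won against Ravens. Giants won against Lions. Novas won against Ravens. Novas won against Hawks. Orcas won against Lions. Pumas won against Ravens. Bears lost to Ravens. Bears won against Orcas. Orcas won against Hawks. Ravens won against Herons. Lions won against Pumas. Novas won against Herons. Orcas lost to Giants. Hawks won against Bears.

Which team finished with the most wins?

Win totals: Orcas 4, Herons 2, Lions 4, Bears 2, Hawks 3, Giants 8, Novas 6, Pumas 4, Ravens 3.
Giants leads with 8 wins (next highest: 6).

Giants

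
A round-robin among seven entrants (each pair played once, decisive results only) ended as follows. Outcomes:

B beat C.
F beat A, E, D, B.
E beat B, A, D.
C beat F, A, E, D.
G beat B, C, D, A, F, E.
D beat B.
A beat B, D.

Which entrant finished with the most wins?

Win totals: A 2, B 1, C 4, D 1, E 3, F 4, G 6.
G leads with 6 wins (next highest: 4).

G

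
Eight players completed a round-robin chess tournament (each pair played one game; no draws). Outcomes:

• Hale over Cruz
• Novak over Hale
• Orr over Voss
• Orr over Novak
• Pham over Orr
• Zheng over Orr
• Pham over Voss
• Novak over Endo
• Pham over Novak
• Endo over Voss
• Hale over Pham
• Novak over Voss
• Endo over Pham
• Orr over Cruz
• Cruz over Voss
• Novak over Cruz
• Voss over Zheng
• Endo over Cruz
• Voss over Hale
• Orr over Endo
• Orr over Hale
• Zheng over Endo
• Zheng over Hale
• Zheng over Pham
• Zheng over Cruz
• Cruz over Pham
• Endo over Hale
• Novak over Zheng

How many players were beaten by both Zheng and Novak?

Zheng beat: Pham, Hale, Cruz, Endo, Orr.
Novak beat: Zheng, Hale, Cruz, Endo, Voss.
Both beat: Hale, Cruz, Endo — 3.

3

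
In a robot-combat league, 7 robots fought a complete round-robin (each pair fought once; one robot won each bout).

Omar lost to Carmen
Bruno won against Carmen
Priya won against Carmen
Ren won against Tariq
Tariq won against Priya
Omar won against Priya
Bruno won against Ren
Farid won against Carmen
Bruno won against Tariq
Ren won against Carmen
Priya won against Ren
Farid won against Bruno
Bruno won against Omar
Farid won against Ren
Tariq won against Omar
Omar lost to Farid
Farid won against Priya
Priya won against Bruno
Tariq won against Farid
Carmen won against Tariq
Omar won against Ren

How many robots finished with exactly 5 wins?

Win totals: Priya 3, Omar 2, Farid 5, Bruno 4, Ren 2, Tariq 3, Carmen 2.
Exactly 5: Farid — 1 robot.

1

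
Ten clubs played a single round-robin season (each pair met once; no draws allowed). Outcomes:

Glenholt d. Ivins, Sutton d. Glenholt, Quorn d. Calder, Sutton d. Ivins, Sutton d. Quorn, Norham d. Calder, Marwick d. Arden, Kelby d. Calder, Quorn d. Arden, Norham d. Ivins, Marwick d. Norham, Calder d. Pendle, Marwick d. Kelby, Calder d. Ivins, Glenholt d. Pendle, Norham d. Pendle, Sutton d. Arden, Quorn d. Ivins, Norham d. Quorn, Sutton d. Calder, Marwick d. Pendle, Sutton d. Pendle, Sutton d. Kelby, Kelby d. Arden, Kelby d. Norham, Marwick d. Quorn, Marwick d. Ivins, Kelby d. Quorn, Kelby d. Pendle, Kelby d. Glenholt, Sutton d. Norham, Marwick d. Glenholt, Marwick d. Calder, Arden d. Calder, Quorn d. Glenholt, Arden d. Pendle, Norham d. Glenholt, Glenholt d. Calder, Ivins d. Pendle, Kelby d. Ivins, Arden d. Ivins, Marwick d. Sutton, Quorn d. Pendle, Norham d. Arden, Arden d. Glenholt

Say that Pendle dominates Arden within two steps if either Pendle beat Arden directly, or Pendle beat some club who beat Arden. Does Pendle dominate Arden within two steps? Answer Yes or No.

No

Pendle did not beat Arden directly.
Pendle beat no one, so there is no intermediate club.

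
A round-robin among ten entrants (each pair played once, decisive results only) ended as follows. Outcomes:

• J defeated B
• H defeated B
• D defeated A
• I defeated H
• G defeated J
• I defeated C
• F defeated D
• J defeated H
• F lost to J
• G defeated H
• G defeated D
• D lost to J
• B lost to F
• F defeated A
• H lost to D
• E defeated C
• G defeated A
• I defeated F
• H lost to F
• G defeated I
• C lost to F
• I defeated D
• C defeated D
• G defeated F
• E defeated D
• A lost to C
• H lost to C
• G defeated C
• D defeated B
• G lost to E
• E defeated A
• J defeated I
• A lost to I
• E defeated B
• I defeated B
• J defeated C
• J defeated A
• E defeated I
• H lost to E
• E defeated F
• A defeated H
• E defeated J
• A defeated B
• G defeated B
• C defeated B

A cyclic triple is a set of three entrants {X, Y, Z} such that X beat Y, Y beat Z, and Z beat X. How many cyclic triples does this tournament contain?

0

Win totals: A 2, B 0, C 4, D 3, E 9, F 5, G 8, H 1, I 6, J 7.
An entrant with w wins dominates both others in C(w,2) triples; summing gives 1 + 0 + 6 + 3 + 36 + 10 + 28 + 0 + 15 + 21 = 120 transitive triples.
Total triples C(10,3) = 120, so cyclic triples = 120 − 120 = 0.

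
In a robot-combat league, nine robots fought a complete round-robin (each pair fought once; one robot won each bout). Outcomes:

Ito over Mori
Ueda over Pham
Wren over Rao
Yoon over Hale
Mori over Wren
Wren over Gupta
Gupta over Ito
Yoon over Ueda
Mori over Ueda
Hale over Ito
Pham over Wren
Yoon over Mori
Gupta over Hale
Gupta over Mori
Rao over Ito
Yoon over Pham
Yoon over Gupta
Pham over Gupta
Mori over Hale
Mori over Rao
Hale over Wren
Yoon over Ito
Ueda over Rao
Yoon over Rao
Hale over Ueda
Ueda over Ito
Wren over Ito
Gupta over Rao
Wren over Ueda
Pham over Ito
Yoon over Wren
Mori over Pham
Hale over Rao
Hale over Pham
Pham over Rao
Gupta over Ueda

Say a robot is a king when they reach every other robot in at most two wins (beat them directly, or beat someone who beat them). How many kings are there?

1

Pham cannot reach Yoon in two steps.
Hale cannot reach Yoon in two steps.
Gupta cannot reach Yoon in two steps.
Ueda cannot reach Hale, Yoon in two steps.
Rao cannot reach Pham, Hale, Gupta, Ueda, Yoon, Wren in two steps.
Mori cannot reach Yoon in two steps.
Ito cannot reach Gupta, Yoon in two steps.
Yoon reaches everyone (king).
Wren cannot reach Yoon in two steps.
Kings: Yoon — 1.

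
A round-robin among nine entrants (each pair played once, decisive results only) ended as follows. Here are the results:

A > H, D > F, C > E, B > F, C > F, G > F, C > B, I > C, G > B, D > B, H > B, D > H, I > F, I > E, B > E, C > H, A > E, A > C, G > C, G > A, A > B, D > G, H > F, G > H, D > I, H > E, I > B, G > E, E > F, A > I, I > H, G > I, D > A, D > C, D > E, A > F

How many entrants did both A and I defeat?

A beat: B, C, E, F, H, I.
I beat: B, C, E, F, H.
Both beat: B, C, E, F, H — 5.

5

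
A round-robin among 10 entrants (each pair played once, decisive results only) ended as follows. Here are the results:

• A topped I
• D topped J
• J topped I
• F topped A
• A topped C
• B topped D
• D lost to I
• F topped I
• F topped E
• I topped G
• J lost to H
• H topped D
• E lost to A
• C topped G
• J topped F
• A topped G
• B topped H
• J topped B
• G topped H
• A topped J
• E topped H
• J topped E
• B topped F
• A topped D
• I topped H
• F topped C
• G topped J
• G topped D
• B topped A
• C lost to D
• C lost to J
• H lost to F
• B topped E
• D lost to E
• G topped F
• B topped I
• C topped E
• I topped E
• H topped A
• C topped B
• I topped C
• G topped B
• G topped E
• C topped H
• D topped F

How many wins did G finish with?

G's results: beat B, D, E, F, H, J; lost to A, C, I.
That is 6 wins.

6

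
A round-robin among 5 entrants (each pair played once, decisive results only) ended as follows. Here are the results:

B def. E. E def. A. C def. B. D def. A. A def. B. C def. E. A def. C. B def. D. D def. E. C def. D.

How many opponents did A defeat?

A's results: beat B, C; lost to D, E.
That is 2 wins.

2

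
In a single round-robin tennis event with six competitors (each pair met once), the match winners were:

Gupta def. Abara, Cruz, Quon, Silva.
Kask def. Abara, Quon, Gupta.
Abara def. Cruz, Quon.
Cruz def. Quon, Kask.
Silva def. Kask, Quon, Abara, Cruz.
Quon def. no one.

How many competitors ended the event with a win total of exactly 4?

Win totals: Quon 0, Gupta 4, Cruz 2, Abara 2, Kask 3, Silva 4.
Exactly 4: Gupta, Silva — 2 competitors.

2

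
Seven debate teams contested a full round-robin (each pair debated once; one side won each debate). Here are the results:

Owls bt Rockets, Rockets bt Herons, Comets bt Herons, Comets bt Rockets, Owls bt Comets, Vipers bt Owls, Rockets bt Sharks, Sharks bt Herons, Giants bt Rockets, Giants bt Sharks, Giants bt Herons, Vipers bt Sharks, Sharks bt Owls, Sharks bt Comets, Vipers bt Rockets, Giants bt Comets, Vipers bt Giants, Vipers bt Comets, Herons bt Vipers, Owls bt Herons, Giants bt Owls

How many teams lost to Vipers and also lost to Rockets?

Vipers beat: Sharks, Comets, Rockets, Giants, Owls.
Rockets beat: Sharks, Herons.
Both beat: Sharks — 1.

1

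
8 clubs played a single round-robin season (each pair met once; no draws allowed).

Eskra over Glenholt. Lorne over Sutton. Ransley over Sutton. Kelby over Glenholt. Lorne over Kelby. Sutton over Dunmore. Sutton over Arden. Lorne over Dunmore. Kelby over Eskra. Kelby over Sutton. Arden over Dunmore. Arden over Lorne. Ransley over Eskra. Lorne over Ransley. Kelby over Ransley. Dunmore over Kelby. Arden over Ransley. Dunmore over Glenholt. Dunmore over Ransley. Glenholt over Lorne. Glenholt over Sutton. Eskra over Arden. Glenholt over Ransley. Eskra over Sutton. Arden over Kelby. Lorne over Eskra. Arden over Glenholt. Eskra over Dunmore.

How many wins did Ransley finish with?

Ransley's results: beat Sutton, Eskra; lost to Dunmore, Arden, Lorne, Glenholt, Kelby.
That is 2 wins.

2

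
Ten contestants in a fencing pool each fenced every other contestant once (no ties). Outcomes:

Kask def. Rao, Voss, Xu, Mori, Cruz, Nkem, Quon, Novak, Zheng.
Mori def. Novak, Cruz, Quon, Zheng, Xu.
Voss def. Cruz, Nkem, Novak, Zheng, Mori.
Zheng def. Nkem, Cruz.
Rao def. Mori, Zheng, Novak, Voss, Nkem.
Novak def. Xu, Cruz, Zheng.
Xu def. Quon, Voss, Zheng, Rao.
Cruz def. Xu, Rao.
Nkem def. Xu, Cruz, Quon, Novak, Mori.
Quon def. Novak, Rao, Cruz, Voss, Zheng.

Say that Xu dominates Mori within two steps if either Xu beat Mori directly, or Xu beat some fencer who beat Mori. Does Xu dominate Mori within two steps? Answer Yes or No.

Yes

Xu did not beat Mori directly.
Xu beat Zheng, Rao, Voss, Quon. Of those, Rao beat Mori.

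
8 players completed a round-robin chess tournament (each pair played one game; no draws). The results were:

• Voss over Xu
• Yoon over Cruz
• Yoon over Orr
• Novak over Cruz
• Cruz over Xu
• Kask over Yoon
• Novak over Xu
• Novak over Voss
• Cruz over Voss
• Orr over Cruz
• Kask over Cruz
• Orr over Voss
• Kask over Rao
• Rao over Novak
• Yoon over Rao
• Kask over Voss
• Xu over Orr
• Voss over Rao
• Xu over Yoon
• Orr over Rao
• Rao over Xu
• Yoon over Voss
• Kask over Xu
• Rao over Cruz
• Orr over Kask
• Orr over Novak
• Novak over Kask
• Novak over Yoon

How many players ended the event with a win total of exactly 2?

3

Win totals: Xu 2, Rao 3, Orr 5, Yoon 4, Kask 5, Voss 2, Cruz 2, Novak 5.
Exactly 2: Xu, Voss, Cruz — 3 players.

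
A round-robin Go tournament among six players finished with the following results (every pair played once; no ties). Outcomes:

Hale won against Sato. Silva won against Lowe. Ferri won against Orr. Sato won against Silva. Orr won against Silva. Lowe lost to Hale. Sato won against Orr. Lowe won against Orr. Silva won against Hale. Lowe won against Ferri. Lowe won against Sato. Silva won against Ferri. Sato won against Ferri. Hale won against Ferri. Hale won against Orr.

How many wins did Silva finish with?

3

Silva's results: beat Ferri, Hale, Lowe; lost to Sato, Orr.
That is 3 wins.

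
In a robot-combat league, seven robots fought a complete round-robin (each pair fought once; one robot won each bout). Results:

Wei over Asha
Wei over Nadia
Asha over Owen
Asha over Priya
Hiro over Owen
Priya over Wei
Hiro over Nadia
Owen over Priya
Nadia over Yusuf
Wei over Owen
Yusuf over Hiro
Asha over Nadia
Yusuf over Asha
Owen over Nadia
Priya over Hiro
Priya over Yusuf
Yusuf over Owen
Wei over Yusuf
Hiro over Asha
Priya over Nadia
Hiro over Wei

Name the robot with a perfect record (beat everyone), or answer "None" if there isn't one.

None

Highest win total is Wei with 4 (out of 6 possible).
Wei lost to Hiro, Priya, so no robot went undefeated.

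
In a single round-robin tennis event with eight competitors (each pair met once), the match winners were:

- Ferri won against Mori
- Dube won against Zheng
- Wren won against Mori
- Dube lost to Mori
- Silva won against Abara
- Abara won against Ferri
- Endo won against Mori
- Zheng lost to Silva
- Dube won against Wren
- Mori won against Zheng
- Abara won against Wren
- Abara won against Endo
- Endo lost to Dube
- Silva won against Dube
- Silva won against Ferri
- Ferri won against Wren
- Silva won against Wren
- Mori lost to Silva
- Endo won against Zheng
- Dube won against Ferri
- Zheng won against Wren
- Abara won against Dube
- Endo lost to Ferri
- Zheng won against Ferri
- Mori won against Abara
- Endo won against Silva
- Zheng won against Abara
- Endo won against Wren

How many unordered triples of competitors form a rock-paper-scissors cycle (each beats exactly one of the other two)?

14

Win totals: Endo 4, Zheng 3, Abara 4, Wren 1, Mori 3, Silva 6, Ferri 3, Dube 4.
A competitor with w wins dominates both others in C(w,2) triples; summing gives 6 + 3 + 6 + 0 + 3 + 15 + 3 + 6 = 42 transitive triples.
Total triples C(8,3) = 56, so cyclic triples = 56 − 42 = 14.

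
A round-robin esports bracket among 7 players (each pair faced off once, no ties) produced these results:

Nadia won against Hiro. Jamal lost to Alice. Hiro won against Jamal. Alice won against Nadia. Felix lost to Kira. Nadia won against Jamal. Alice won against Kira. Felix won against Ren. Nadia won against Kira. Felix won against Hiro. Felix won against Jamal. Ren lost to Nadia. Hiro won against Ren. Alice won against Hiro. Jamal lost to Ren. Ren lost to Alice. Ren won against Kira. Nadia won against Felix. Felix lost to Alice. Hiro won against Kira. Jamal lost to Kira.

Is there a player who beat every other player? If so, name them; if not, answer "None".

Alice

Alice has 6 wins out of 6 opponents — a perfect record.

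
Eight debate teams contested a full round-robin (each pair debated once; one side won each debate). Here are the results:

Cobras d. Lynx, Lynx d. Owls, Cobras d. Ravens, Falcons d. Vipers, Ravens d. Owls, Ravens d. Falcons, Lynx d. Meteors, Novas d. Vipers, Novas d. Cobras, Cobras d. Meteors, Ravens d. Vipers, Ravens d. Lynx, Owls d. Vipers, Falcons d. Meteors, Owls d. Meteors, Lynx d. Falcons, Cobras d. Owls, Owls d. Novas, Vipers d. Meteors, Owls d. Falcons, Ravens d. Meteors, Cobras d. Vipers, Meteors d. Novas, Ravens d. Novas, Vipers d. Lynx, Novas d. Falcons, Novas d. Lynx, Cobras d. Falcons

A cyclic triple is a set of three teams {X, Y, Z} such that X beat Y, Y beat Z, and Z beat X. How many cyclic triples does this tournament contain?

Win totals: Falcons 2, Owls 4, Cobras 6, Ravens 6, Vipers 2, Novas 4, Meteors 1, Lynx 3.
A team with w wins dominates both others in C(w,2) triples; summing gives 1 + 6 + 15 + 15 + 1 + 6 + 0 + 3 = 47 transitive triples.
Total triples C(8,3) = 56, so cyclic triples = 56 − 47 = 9.

9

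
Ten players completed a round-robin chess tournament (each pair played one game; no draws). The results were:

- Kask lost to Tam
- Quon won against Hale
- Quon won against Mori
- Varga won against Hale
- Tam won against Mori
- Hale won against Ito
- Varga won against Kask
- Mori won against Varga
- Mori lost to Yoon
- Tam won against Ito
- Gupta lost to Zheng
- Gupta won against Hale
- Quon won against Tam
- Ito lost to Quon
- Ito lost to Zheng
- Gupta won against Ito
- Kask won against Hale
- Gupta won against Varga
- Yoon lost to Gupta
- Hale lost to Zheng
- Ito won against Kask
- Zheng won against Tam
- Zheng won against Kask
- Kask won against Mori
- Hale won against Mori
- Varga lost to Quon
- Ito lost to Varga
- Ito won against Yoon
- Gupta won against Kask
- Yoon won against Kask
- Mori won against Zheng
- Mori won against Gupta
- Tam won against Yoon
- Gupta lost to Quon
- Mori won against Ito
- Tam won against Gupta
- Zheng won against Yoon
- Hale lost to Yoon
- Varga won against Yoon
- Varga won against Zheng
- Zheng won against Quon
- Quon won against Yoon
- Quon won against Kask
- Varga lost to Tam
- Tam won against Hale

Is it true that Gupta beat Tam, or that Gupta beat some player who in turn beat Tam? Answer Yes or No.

No

Gupta did not beat Tam directly.
Gupta beat Varga, Yoon, Hale, Kask, Ito, but each of them lost to Tam. No two-step path.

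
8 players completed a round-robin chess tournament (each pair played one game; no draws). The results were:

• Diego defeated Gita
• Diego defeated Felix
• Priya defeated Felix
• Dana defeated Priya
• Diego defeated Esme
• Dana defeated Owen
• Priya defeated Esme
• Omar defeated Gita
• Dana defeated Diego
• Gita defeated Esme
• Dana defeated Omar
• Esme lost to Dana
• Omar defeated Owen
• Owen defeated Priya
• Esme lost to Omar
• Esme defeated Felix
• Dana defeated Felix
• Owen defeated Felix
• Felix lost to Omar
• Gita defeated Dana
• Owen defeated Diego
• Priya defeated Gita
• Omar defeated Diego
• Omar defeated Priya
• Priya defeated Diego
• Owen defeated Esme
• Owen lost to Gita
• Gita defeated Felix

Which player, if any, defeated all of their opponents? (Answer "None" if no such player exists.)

None

Highest win total is Omar with 6 (out of 7 possible).
Omar lost to Dana, so no player went undefeated.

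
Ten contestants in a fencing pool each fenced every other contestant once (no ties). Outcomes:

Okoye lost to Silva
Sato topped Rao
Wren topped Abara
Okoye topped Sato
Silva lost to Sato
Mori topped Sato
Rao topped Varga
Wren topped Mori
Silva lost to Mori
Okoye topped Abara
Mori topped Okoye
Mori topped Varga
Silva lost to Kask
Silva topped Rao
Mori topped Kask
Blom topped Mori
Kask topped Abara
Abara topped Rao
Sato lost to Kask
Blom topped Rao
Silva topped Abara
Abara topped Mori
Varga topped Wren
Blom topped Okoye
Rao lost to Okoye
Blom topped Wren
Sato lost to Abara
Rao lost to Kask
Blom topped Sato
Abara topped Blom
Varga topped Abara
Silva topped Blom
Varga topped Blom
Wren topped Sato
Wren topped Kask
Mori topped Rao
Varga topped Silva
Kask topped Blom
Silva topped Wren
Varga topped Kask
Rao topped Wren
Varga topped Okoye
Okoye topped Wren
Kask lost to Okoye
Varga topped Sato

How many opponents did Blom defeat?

Blom's results: beat Wren, Rao, Okoye, Sato, Mori; lost to Varga, Silva, Abara, Kask.
That is 5 wins.

5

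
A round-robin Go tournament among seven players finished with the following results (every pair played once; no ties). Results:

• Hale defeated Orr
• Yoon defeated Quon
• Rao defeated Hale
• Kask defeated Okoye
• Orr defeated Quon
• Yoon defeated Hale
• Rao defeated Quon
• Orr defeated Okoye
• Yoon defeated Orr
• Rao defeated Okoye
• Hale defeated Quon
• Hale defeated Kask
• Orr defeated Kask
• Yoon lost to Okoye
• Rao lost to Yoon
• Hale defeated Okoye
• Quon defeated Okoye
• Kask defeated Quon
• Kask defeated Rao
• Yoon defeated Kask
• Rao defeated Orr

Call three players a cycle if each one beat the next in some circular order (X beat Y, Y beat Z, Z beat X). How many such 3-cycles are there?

Win totals: Okoye 1, Hale 4, Quon 1, Yoon 5, Rao 4, Kask 3, Orr 3.
A player with w wins dominates both others in C(w,2) triples; summing gives 0 + 6 + 0 + 10 + 6 + 3 + 3 = 28 transitive triples.
Total triples C(7,3) = 35, so cyclic triples = 35 − 28 = 7.

7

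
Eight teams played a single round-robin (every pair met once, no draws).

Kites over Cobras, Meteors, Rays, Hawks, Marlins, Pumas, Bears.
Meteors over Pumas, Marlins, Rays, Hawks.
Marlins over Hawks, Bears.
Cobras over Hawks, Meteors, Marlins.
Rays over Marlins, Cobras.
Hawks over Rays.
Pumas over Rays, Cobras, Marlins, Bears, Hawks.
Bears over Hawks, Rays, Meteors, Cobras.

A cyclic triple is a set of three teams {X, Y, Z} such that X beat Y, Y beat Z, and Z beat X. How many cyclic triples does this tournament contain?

Win totals: Meteors 4, Marlins 2, Hawks 1, Bears 4, Rays 2, Pumas 5, Cobras 3, Kites 7.
A team with w wins dominates both others in C(w,2) triples; summing gives 6 + 1 + 0 + 6 + 1 + 10 + 3 + 21 = 48 transitive triples.
Total triples C(8,3) = 56, so cyclic triples = 56 − 48 = 8.

8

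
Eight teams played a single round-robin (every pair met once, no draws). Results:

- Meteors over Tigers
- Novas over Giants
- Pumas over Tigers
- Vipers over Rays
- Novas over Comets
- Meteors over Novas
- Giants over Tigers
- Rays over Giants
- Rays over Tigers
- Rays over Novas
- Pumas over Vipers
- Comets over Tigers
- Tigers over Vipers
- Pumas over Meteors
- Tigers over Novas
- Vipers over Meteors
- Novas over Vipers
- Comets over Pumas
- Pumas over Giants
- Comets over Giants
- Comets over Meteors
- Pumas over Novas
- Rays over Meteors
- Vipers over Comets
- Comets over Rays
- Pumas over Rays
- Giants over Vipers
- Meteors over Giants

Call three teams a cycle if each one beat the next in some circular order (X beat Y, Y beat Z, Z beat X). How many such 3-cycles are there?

14

Win totals: Comets 5, Tigers 2, Pumas 6, Novas 3, Vipers 3, Rays 4, Meteors 3, Giants 2.
A team with w wins dominates both others in C(w,2) triples; summing gives 10 + 1 + 15 + 3 + 3 + 6 + 3 + 1 = 42 transitive triples.
Total triples C(8,3) = 56, so cyclic triples = 56 − 42 = 14.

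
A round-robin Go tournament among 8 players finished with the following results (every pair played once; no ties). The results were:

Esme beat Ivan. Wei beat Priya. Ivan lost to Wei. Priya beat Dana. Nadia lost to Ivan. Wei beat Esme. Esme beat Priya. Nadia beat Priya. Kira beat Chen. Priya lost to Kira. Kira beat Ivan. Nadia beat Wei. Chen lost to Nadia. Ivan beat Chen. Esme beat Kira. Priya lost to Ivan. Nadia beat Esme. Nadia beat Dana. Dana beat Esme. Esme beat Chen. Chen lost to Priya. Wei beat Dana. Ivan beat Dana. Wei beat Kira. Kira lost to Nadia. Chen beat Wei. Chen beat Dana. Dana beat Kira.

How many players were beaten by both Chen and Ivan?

1

Chen beat: Wei, Dana.
Ivan beat: Priya, Chen, Dana, Nadia.
Both beat: Dana — 1.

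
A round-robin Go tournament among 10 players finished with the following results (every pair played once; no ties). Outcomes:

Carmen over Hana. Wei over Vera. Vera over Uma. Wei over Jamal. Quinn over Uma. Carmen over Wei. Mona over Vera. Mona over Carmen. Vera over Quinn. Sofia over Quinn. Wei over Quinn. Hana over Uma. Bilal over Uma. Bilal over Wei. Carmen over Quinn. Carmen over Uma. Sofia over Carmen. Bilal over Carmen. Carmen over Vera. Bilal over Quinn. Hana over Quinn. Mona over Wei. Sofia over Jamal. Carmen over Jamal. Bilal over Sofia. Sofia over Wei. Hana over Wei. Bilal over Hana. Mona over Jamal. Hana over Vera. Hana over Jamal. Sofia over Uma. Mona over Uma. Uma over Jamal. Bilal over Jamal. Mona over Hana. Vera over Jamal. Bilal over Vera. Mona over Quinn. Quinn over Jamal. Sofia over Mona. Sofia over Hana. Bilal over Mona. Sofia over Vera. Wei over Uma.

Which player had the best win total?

Bilal

Win totals: Vera 3, Sofia 8, Wei 4, Hana 5, Uma 1, Mona 7, Carmen 6, Jamal 0, Quinn 2, Bilal 9.
Bilal leads with 9 wins (next highest: 8).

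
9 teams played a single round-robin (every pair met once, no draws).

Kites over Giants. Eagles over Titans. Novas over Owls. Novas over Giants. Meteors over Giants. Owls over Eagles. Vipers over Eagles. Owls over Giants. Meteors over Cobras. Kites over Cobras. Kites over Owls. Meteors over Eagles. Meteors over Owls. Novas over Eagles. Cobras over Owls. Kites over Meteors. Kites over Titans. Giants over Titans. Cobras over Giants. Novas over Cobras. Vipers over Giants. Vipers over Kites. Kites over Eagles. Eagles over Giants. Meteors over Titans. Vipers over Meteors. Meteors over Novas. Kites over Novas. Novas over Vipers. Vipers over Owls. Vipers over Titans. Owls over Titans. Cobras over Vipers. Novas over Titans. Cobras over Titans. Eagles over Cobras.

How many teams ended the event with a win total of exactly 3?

2

Win totals: Vipers 6, Novas 6, Eagles 3, Giants 1, Meteors 6, Kites 7, Titans 0, Owls 3, Cobras 4.
Exactly 3: Eagles, Owls — 2 teams.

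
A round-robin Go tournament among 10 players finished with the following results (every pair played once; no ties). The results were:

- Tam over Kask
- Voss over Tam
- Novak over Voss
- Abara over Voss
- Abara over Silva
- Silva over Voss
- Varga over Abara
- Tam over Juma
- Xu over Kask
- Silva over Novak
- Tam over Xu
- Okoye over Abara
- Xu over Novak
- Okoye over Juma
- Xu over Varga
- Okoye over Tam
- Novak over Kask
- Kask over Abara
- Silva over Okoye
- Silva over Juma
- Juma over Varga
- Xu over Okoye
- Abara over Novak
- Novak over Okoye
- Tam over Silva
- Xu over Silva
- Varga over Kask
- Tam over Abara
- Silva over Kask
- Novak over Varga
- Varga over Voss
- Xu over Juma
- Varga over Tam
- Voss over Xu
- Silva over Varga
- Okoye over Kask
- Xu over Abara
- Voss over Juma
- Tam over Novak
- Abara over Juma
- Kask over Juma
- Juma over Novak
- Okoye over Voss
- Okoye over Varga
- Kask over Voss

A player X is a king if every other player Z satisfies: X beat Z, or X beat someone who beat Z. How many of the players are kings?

Varga cannot reach Okoye in two steps.
Silva reaches everyone (king).
Okoye reaches everyone (king).
Juma cannot reach Silva, Xu in two steps.
Novak cannot reach Silva in two steps.
Xu reaches everyone (king).
Voss reaches everyone (king).
Tam reaches everyone (king).
Abara reaches everyone (king).
Kask cannot reach Okoye in two steps.
Kings: Silva, Okoye, Xu, Voss, Tam, Abara — 6.

6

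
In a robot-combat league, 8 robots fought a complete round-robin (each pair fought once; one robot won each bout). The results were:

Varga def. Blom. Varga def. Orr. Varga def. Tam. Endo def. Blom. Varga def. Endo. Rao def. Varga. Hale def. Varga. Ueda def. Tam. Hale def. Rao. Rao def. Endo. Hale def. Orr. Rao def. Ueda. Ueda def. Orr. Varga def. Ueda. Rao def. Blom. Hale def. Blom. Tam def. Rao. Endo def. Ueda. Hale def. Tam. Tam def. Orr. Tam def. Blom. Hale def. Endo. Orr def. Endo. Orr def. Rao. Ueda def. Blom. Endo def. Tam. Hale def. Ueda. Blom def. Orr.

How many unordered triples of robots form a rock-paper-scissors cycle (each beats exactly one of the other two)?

Win totals: Blom 1, Orr 2, Rao 4, Tam 3, Endo 3, Ueda 3, Varga 5, Hale 7.
A robot with w wins dominates both others in C(w,2) triples; summing gives 0 + 1 + 6 + 3 + 3 + 3 + 10 + 21 = 47 transitive triples.
Total triples C(8,3) = 56, so cyclic triples = 56 − 47 = 9.

9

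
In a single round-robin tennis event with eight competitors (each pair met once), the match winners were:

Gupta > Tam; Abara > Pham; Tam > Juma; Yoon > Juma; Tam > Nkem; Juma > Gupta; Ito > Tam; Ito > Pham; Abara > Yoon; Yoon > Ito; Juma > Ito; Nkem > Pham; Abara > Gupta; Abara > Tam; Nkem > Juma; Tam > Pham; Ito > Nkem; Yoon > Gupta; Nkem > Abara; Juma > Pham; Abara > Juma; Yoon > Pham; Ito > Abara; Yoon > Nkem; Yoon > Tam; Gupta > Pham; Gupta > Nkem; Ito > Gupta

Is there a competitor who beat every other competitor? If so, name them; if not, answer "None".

None

Highest win total is Yoon with 6 (out of 7 possible).
Yoon lost to Abara, so no competitor went undefeated.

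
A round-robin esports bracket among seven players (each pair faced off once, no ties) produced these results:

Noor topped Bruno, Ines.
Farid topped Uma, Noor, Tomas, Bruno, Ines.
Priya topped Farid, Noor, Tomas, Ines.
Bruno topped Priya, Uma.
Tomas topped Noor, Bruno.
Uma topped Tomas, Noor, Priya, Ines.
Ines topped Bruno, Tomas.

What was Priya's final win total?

4

Priya's results: beat Tomas, Farid, Ines, Noor; lost to Bruno, Uma.
That is 4 wins.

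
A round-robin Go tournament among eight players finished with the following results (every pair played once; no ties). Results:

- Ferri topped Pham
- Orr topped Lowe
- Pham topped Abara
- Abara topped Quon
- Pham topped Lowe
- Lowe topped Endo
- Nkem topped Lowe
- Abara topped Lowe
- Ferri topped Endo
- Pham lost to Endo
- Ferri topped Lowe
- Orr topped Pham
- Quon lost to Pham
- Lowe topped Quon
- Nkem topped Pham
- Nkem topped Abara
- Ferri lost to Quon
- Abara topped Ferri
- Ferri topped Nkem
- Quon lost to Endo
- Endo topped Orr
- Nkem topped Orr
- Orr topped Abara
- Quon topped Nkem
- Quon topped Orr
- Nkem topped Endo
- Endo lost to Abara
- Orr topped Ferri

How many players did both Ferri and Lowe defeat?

1

Ferri beat: Lowe, Nkem, Pham, Endo.
Lowe beat: Endo, Quon.
Both beat: Endo — 1.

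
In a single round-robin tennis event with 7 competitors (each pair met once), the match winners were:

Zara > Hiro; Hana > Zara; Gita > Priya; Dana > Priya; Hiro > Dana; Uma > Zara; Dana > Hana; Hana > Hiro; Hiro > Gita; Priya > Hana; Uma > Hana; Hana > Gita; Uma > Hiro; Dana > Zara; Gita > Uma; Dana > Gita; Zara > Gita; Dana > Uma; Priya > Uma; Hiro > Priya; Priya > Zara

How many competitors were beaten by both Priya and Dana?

3

Priya beat: Hana, Uma, Zara.
Dana beat: Hana, Priya, Gita, Uma, Zara.
Both beat: Hana, Uma, Zara — 3.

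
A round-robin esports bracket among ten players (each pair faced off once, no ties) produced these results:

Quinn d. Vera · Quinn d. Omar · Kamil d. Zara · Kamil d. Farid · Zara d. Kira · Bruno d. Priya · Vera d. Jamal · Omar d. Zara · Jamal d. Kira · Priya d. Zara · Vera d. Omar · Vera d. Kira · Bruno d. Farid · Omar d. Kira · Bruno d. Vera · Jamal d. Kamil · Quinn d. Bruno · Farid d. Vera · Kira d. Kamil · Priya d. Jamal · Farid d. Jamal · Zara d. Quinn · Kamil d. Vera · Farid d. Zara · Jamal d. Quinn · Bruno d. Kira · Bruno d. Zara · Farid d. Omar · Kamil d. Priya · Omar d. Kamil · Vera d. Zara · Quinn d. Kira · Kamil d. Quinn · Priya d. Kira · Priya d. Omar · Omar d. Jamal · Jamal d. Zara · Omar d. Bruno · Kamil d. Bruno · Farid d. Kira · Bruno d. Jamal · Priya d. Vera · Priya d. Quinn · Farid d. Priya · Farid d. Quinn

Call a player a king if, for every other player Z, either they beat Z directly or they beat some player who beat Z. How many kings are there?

Omar reaches everyone (king).
Vera cannot reach Farid, Priya in two steps.
Kira cannot reach Omar, Jamal in two steps.
Farid reaches everyone (king).
Priya cannot reach Farid in two steps.
Jamal reaches everyone (king).
Bruno reaches everyone (king).
Quinn reaches everyone (king).
Kamil reaches everyone (king).
Zara cannot reach Farid, Priya, Jamal in two steps.
Kings: Omar, Farid, Jamal, Bruno, Quinn, Kamil — 6.

6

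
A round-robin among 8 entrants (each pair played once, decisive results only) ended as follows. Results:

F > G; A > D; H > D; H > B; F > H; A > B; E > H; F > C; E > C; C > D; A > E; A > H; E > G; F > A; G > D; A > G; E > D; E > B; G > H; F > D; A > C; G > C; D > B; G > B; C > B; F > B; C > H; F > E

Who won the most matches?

F

Win totals: A 6, B 0, C 3, D 1, E 5, F 7, G 4, H 2.
F leads with 7 wins (next highest: 6).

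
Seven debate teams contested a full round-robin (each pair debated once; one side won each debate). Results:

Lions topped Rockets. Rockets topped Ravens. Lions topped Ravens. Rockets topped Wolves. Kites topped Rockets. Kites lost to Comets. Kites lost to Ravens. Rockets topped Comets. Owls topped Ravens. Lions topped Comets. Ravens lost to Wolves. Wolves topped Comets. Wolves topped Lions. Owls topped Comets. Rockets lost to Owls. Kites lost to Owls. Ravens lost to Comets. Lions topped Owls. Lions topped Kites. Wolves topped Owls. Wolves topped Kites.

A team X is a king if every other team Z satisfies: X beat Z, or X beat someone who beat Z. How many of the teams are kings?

Lions reaches everyone (king).
Rockets reaches everyone (king).
Kites cannot reach Lions, Owls in two steps.
Comets cannot reach Lions, Wolves, Owls in two steps.
Ravens cannot reach Lions, Comets, Wolves, Owls in two steps.
Wolves reaches everyone (king).
Owls cannot reach Lions in two steps.
Kings: Lions, Rockets, Wolves — 3.

3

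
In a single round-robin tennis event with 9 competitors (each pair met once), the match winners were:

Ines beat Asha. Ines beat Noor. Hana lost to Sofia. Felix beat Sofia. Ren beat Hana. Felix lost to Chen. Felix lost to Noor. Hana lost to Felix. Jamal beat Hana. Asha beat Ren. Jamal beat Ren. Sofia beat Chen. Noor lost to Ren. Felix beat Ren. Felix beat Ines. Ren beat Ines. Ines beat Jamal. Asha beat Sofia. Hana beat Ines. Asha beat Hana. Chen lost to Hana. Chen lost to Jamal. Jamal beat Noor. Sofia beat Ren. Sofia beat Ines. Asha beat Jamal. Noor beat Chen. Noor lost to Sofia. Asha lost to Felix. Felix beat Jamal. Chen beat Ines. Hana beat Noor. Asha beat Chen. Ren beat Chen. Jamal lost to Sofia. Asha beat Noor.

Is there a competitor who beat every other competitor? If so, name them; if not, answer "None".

Highest win total is Sofia with 6 (out of 8 possible).
Sofia lost to Asha, Felix, so no competitor went undefeated.

None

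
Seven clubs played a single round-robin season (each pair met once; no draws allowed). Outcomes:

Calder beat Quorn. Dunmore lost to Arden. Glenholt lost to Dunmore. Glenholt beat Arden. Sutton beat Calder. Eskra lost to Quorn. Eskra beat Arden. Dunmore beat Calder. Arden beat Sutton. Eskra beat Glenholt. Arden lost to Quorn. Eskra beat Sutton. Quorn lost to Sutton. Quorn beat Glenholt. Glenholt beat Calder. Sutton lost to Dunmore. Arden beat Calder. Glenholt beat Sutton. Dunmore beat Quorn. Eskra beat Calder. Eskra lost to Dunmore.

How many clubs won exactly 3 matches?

Win totals: Arden 3, Calder 1, Sutton 2, Glenholt 3, Quorn 3, Eskra 4, Dunmore 5.
Exactly 3: Arden, Glenholt, Quorn — 3 clubs.

3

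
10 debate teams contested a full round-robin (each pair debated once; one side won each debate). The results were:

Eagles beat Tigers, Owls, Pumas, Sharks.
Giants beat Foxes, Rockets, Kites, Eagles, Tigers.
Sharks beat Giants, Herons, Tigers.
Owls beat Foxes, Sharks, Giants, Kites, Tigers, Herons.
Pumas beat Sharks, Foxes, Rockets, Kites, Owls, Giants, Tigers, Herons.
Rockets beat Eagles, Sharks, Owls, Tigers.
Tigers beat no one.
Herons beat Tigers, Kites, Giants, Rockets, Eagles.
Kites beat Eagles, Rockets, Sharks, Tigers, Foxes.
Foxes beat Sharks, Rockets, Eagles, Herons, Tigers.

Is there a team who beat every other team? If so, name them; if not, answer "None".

Highest win total is Pumas with 8 (out of 9 possible).
Pumas lost to Eagles, so no team went undefeated.

None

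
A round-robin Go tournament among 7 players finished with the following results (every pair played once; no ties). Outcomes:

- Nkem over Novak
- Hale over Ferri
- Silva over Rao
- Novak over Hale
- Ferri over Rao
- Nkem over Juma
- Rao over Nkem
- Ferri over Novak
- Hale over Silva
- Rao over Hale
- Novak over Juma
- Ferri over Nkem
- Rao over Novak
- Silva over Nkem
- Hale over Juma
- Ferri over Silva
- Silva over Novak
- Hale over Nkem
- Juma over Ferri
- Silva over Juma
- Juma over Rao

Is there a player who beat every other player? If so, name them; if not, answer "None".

Highest win total is Silva with 4 (out of 6 possible).
Silva lost to Hale, Ferri, so no player went undefeated.

None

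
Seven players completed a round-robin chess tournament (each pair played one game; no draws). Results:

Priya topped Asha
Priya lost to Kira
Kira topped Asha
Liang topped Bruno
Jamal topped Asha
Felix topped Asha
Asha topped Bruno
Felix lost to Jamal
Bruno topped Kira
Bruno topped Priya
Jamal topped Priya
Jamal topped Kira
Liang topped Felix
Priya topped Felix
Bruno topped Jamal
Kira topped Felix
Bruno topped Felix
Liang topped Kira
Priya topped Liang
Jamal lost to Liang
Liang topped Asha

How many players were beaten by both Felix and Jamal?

Felix beat: Asha.
Jamal beat: Kira, Priya, Felix, Asha.
Both beat: Asha — 1.

1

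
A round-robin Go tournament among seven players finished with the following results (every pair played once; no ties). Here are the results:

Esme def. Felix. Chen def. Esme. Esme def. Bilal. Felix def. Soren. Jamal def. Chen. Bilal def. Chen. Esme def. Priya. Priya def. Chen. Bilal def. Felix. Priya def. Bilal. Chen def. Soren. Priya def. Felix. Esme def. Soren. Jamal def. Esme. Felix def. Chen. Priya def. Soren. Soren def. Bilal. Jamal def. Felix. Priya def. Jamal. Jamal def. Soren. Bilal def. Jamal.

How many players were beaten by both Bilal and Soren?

0

Bilal beat: Jamal, Felix, Chen.
Soren beat: Bilal.
No one was beaten by both.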